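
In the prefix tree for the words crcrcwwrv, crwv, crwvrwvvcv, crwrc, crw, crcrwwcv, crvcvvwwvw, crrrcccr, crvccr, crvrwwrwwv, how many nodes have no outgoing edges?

Leaves are exactly the stored words that no other stored word extends.
Those words: "crcrcwwrv", "crcrwwcv", "crrrcccr", "crvccr", "crvcvvwwvw", "crvrwwrwwv", "crwrc", "crwvrwvvcv"
Leaf count: 8

8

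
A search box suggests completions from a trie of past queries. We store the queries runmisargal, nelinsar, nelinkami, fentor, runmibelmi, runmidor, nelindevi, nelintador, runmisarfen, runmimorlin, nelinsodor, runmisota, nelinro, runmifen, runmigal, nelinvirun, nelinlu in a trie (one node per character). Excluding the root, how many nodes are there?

77

Count nodes per top-level branch (shared prefixes stored once):
  'f'-branch (fentor): 6 nodes
  'n'-branch (nelindevi, nelinkami, nelinlu, nelinro, nelinsar, nelinsodor, nelintador, nelinvirun): 34 nodes
  'r'-branch (runmibelmi, runmidor, runmifen, runmigal, runmimorlin, runmisarfen, runmisargal, runmisota): 37 nodes
Sum: 77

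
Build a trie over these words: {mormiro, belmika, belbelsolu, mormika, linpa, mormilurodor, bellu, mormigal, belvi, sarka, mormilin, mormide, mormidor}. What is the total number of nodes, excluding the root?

Insert word by word; a character creates a node only if that edge doesn't already exist:
  "mormiro" → 7 new (m, o, r, m, i, r, o)
  "belmika" → 7 new (b, e, l, m, i, k, a)
  "belbelsolu" → prefix "bel" already present; 7 new (b, e, l, s, o, l, u)
  "mormika" → prefix "mormi" already present; 2 new (k, a)
  "linpa" → 5 new (l, i, n, p, a)
  "mormilurodor" → prefix "mormi" already present; 7 new (l, u, r, o, d, o, r)
  "bellu" → prefix "bel" already present; 2 new (l, u)
  "mormigal" → prefix "mormi" already present; 3 new (g, a, l)
  "belvi" → prefix "bel" already present; 2 new (v, i)
  "sarka" → 5 new (s, a, r, k, a)
  "mormilin" → prefix "mormil" already present; 2 new (i, n)
  "mormide" → prefix "mormi" already present; 2 new (d, e)
  "mormidor" → prefix "mormid" already present; 2 new (o, r)
Total nodes = 7 + 7 + 7 + 2 + 5 + 7 + 2 + 3 + 2 + 5 + 2 + 2 + 2 = 53

53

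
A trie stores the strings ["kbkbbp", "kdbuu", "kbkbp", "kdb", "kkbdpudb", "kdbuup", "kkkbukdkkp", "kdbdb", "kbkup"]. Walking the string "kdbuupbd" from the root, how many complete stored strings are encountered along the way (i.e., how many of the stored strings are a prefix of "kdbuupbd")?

3

Check each prefix of "kdbuupbd" against the stored set — each match is an end-marker on the path.
Prefixes of the query that are stored words: "kdb", "kdbuu", "kdbuup"
Count: 3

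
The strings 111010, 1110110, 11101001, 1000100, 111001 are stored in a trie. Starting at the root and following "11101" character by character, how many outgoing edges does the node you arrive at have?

Walk "11101" from the root, arriving at one node.
Characters that immediately follow "11101" among the stored strings: {0, 1}.
That node has 2 child edges.

2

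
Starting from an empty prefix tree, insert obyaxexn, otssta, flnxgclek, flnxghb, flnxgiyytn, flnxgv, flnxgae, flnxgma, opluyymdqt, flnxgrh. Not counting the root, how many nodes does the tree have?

45

Trace insertions, counting only characters that open a new branch:
  "obyaxexn" → 8 new (o, b, y, a, x, e, x, n)
  "otssta" → prefix "o" already present; 5 new (t, s, s, t, a)
  "flnxgclek" → 9 new (f, l, n, x, g, c, l, e, k)
  "flnxghb" → prefix "flnxg" already present; 2 new (h, b)
  "flnxgiyytn" → prefix "flnxg" already present; 5 new (i, y, y, t, n)
  "flnxgv" → prefix "flnxg" already present; 1 new (v)
  "flnxgae" → prefix "flnxg" already present; 2 new (a, e)
  "flnxgma" → prefix "flnxg" already present; 2 new (m, a)
  "opluyymdqt" → prefix "o" already present; 9 new (p, l, u, y, y, m, d, q, t)
  "flnxgrh" → prefix "flnxg" already present; 2 new (r, h)
Total nodes = 8 + 5 + 9 + 2 + 5 + 1 + 2 + 2 + 9 + 2 = 45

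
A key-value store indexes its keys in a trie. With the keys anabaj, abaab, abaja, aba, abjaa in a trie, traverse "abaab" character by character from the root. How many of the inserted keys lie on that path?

2

Check each prefix of "abaab" against the stored set — each match is an end-marker on the path.
Prefixes of the query that are stored words: "aba", "abaab"
Count: 2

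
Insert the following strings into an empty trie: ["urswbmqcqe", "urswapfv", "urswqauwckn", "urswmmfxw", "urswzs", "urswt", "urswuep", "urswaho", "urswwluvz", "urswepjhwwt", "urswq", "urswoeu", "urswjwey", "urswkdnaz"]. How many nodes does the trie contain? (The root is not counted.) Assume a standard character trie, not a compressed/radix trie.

58

For each word, the new-node count is its length minus the longest prefix already in the trie:
  "urswbmqcqe" → 10 new (u, r, s, w, b, m, q, c, q, e)
  "urswapfv" → prefix "ursw" already present; 4 new (a, p, f, v)
  "urswqauwckn" → prefix "ursw" already present; 7 new (q, a, u, w, c, k, n)
  "urswmmfxw" → prefix "ursw" already present; 5 new (m, m, f, x, w)
  "urswzs" → prefix "ursw" already present; 2 new (z, s)
  "urswt" → prefix "ursw" already present; 1 new (t)
  "urswuep" → prefix "ursw" already present; 3 new (u, e, p)
  "urswaho" → prefix "urswa" already present; 2 new (h, o)
  "urswwluvz" → prefix "ursw" already present; 5 new (w, l, u, v, z)
  "urswepjhwwt" → prefix "ursw" already present; 7 new (e, p, j, h, w, w, t)
  "urswq" → prefix "urswq" already present; 0 new (none)
  "urswoeu" → prefix "ursw" already present; 3 new (o, e, u)
  "urswjwey" → prefix "ursw" already present; 4 new (j, w, e, y)
  "urswkdnaz" → prefix "ursw" already present; 5 new (k, d, n, a, z)
Total nodes = 10 + 4 + 7 + 5 + 2 + 1 + 3 + 2 + 5 + 7 + 0 + 3 + 4 + 5 = 58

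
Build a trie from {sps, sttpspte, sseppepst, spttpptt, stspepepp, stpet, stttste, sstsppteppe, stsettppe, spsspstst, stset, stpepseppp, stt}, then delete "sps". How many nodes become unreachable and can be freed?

0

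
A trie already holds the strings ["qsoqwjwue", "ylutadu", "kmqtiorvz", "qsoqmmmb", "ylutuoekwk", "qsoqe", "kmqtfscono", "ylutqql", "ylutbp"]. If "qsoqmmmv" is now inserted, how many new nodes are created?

1

"qsoqmmm" is already a path in the trie; the remaining "v" must be added.
New nodes needed: |"qsoqmmmv"| − 7 = 8 − 7 = 1.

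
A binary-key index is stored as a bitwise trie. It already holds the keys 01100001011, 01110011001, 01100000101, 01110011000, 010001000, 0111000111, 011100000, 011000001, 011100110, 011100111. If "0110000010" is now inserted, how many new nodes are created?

0

Every character of "0110000010" already lies on an existing path (it is a prefix of some stored word).
No new nodes are needed: 0.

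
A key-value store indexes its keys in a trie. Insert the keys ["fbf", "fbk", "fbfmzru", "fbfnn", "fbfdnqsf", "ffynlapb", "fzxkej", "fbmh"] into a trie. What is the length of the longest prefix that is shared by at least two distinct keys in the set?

3

Look for the deepest trie node that still has at least two words in its subtree.
e.g. "fbf" and "fbfdnqsf" share the prefix "fbf" of length 3; no pair shares a longer one.
Longest shared-prefix length: 3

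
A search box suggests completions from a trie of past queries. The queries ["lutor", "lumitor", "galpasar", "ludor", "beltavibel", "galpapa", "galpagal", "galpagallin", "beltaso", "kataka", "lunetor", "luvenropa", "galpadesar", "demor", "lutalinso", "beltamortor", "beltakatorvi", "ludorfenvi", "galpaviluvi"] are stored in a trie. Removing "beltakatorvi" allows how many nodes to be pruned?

Walk "beltakatorvi" from the leaf back toward the root, removing each node that no remaining word uses.
The suffix "katorvi" (7 nodes) is used only by "beltakatorvi"; the node for "belta" still has the child "v", so pruning stops there.
Nodes removed: 7

7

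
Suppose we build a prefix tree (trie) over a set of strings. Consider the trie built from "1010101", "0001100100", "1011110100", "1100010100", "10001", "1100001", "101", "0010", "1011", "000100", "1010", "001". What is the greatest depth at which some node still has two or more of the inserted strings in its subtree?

The deepest shared node is where two words last agree before diverging.
e.g. "1100001" and "1100010100" share the prefix "11000" of length 5; no pair shares a longer one.
Longest shared-prefix length: 5

5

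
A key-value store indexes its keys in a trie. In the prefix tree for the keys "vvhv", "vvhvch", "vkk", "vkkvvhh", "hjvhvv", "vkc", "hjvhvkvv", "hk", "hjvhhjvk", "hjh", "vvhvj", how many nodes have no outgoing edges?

A leaf is a node with no children — equivalently, the end of a word that is not a proper prefix of any other stored word.
Those words: "hjh", "hjvhhjvk", "hjvhvkvv", "hjvhvv", "hk", "vkc", "vkkvvhh", "vvhvch", "vvhvj"
Leaf count: 9

9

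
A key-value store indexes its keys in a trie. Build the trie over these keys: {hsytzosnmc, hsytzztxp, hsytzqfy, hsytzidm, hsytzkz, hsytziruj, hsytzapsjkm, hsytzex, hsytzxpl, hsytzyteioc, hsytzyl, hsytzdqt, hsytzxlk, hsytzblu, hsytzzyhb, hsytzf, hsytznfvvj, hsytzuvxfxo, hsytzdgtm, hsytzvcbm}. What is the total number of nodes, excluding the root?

For each word, the new-node count is its length minus the longest prefix already in the trie:
  "hsytzosnmc" → 10 new (h, s, y, t, z, o, s, n, m, c)
  "hsytzztxp" → prefix "hsytz" already present; 4 new (z, t, x, p)
  "hsytzqfy" → prefix "hsytz" already present; 3 new (q, f, y)
  "hsytzidm" → prefix "hsytz" already present; 3 new (i, d, m)
  "hsytzkz" → prefix "hsytz" already present; 2 new (k, z)
  "hsytziruj" → prefix "hsytzi" already present; 3 new (r, u, j)
  "hsytzapsjkm" → prefix "hsytz" already present; 6 new (a, p, s, j, k, m)
  "hsytzex" → prefix "hsytz" already present; 2 new (e, x)
  "hsytzxpl" → prefix "hsytz" already present; 3 new (x, p, l)
  "hsytzyteioc" → prefix "hsytz" already present; 6 new (y, t, e, i, o, c)
  "hsytzyl" → prefix "hsytzy" already present; 1 new (l)
  "hsytzdqt" → prefix "hsytz" already present; 3 new (d, q, t)
  "hsytzxlk" → prefix "hsytzx" already present; 2 new (l, k)
  "hsytzblu" → prefix "hsytz" already present; 3 new (b, l, u)
  "hsytzzyhb" → prefix "hsytzz" already present; 3 new (y, h, b)
  "hsytzf" → prefix "hsytz" already present; 1 new (f)
  "hsytznfvvj" → prefix "hsytz" already present; 5 new (n, f, v, v, j)
  "hsytzuvxfxo" → prefix "hsytz" already present; 6 new (u, v, x, f, x, o)
  "hsytzdgtm" → prefix "hsytzd" already present; 3 new (g, t, m)
  "hsytzvcbm" → prefix "hsytz" already present; 4 new (v, c, b, m)
Total nodes = 10 + 4 + 3 + 3 + 2 + 3 + 6 + 2 + 3 + 6 + 1 + 3 + 2 + 3 + 3 + 1 + 5 + 6 + 3 + 4 = 73

73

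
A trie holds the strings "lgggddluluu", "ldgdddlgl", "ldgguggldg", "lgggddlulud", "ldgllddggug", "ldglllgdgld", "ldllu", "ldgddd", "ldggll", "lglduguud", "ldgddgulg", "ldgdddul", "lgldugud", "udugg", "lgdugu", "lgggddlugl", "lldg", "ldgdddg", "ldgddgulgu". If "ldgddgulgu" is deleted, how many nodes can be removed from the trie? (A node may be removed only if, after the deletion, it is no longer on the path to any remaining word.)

1

After clearing the end-marker at "ldgddgulgu", prune upward until reaching a node still needed by another word.
The suffix "u" (1 node) is used only by "ldgddgulgu"; "ldgddgulg" is itself a stored word, so pruning stops there.
Nodes removed: 1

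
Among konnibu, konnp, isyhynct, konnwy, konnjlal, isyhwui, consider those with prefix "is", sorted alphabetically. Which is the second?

isyhynct

DFS of the "is" subtree visits, in order: "isyhwui", "isyhynct"
Position 2: isyhynct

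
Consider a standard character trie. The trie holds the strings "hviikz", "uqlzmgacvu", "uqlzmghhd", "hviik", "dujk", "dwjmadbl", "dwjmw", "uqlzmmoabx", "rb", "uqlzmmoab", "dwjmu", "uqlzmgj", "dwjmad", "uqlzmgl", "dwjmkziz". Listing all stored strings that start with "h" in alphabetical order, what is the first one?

Words with prefix "h", in lexicographic order: "hviik", "hviikz"
Position 1: hviik

hviik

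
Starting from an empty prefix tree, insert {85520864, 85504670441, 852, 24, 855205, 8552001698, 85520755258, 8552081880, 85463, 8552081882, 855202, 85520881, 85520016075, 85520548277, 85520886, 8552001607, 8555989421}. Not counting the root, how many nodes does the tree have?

58

For each word, the new-node count is its length minus the longest prefix already in the trie:
  "85520864" → 8 new (8, 5, 5, 2, 0, 8, 6, 4)
  "85504670441" → prefix "855" already present; 8 new (0, 4, 6, 7, 0, 4, 4, 1)
  "852" → prefix "85" already present; 1 new (2)
  "24" → 2 new (2, 4)
  "855205" → prefix "85520" already present; 1 new (5)
  "8552001698" → prefix "85520" already present; 5 new (0, 1, 6, 9, 8)
  "85520755258" → prefix "85520" already present; 6 new (7, 5, 5, 2, 5, 8)
  "8552081880" → prefix "855208" already present; 4 new (1, 8, 8, 0)
  "85463" → prefix "85" already present; 3 new (4, 6, 3)
  "8552081882" → prefix "855208188" already present; 1 new (2)
  "855202" → prefix "85520" already present; 1 new (2)
  "85520881" → prefix "855208" already present; 2 new (8, 1)
  "85520016075" → prefix "85520016" already present; 3 new (0, 7, 5)
  "85520548277" → prefix "855205" already present; 5 new (4, 8, 2, 7, 7)
  "85520886" → prefix "8552088" already present; 1 new (6)
  "8552001607" → prefix "8552001607" already present; 0 new (none)
  "8555989421" → prefix "855" already present; 7 new (5, 9, 8, 9, 4, 2, 1)
Total nodes = 8 + 8 + 1 + 2 + 1 + 5 + 6 + 4 + 3 + 1 + 1 + 2 + 3 + 5 + 1 + 0 + 7 = 58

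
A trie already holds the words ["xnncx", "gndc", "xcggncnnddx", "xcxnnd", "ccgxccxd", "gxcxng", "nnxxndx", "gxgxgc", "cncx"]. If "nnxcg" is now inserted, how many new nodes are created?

The longest prefix of "nnxcg" already in the trie is "nnx" (length 3).
So 5 − 3 = 2 new nodes.

2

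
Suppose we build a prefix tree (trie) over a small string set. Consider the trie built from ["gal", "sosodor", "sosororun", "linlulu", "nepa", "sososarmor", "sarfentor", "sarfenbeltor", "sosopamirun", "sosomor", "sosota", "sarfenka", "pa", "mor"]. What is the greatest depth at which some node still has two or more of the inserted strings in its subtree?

6

Look for the deepest trie node that still has at least two words in its subtree.
e.g. "sarfenbeltor" and "sarfenka" share the prefix "sarfen" of length 6; no pair shares a longer one.
Longest shared-prefix length: 6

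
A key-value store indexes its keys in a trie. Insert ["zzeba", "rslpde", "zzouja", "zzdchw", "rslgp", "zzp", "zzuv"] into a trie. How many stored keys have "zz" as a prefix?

5

Filter for entries beginning with "zz":
Matches: "zzdchw", "zzeba", "zzouja", "zzp", "zzuv"
Count: 5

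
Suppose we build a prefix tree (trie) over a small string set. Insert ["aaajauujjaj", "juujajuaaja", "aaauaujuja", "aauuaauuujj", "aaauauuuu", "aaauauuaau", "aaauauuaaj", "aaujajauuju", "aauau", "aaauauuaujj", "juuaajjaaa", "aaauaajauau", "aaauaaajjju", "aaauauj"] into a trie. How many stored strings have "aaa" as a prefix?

9

Walk to "aaa"; the words in its subtree are exactly those with that prefix.
Matches: "aaajauujjaj", "aaauaaajjju", "aaauaajauau", "aaauauj", "aaauaujuja", "aaauauuaaj", "aaauauuaau", "aaauauuaujj", "aaauauuuu"
Count: 9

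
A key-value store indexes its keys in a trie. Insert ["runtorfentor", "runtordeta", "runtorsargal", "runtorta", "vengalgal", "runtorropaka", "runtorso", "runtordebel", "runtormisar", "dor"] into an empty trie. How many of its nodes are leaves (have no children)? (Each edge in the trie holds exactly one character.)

10

A leaf is a node with no children — equivalently, the end of a word that is not a proper prefix of any other stored word.
Those words: "dor", "runtordebel", "runtordeta", "runtorfentor", "runtormisar", "runtorropaka", "runtorsargal", "runtorso", "runtorta", "vengalgal"
Leaf count: 10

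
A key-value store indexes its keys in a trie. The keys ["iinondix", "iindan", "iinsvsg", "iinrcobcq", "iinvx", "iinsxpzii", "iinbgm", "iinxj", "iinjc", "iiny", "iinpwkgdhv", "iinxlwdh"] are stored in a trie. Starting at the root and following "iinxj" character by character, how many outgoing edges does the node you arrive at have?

0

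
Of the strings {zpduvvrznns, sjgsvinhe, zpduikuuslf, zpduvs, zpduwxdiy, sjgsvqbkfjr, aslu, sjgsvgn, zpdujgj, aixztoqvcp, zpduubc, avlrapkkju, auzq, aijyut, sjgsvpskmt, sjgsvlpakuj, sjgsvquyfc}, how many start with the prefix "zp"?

Filter for entries beginning with "zp":
Words under "zp": zpduikuuslf, zpdujgj, zpduubc, zpduvs, zpduvvrznns, zpduwxdiy
Count: 6

6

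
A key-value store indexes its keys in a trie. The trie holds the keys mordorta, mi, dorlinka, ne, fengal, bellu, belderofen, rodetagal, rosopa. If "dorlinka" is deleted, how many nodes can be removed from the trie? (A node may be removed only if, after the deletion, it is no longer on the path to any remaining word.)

8

Walk "dorlinka" from the leaf back toward the root, removing each node that no remaining word uses.
No other word shares any prefix with "dorlinka", so all 8 of its nodes go.
Nodes removed: 8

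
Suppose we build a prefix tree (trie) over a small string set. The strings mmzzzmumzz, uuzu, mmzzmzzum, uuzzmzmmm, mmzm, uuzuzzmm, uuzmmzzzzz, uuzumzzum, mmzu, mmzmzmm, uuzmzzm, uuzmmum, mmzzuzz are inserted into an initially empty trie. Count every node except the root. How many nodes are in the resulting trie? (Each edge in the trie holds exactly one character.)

For each word, the new-node count is its length minus the longest prefix already in the trie:
  "mmzzzmumzz" → 10 new (m, m, z, z, z, m, u, m, z, z)
  "uuzu" → 4 new (u, u, z, u)
  "mmzzmzzum" → prefix "mmzz" already present; 5 new (m, z, z, u, m)
  "uuzzmzmmm" → prefix "uuz" already present; 6 new (z, m, z, m, m, m)
  "mmzm" → prefix "mmz" already present; 1 new (m)
  "uuzuzzmm" → prefix "uuzu" already present; 4 new (z, z, m, m)
  "uuzmmzzzzz" → prefix "uuz" already present; 7 new (m, m, z, z, z, z, z)
  "uuzumzzum" → prefix "uuzu" already present; 5 new (m, z, z, u, m)
  "mmzu" → prefix "mmz" already present; 1 new (u)
  "mmzmzmm" → prefix "mmzm" already present; 3 new (z, m, m)
  "uuzmzzm" → prefix "uuzm" already present; 3 new (z, z, m)
  "uuzmmum" → prefix "uuzmm" already present; 2 new (u, m)
  "mmzzuzz" → prefix "mmzz" already present; 3 new (u, z, z)
Total nodes = 10 + 4 + 5 + 6 + 1 + 4 + 7 + 5 + 1 + 3 + 3 + 2 + 3 = 54

54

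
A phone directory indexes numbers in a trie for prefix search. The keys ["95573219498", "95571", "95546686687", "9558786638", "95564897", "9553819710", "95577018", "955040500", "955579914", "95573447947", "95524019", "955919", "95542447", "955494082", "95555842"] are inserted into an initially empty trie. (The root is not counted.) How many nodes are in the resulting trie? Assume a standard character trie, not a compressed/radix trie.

Insert word by word; a character creates a node only if that edge doesn't already exist:
  "95573219498" → 11 new (9, 5, 5, 7, 3, 2, 1, 9, 4, 9, 8)
  "95571" → prefix "9557" already present; 1 new (1)
  "95546686687" → prefix "955" already present; 8 new (4, 6, 6, 8, 6, 6, 8, 7)
  "9558786638" → prefix "955" already present; 7 new (8, 7, 8, 6, 6, 3, 8)
  "95564897" → prefix "955" already present; 5 new (6, 4, 8, 9, 7)
  "9553819710" → prefix "955" already present; 7 new (3, 8, 1, 9, 7, 1, 0)
  "95577018" → prefix "9557" already present; 4 new (7, 0, 1, 8)
  "955040500" → prefix "955" already present; 6 new (0, 4, 0, 5, 0, 0)
  "955579914" → prefix "955" already present; 6 new (5, 7, 9, 9, 1, 4)
  "95573447947" → prefix "95573" already present; 6 new (4, 4, 7, 9, 4, 7)
  "95524019" → prefix "955" already present; 5 new (2, 4, 0, 1, 9)
  "955919" → prefix "955" already present; 3 new (9, 1, 9)
  "95542447" → prefix "9554" already present; 4 new (2, 4, 4, 7)
  "955494082" → prefix "9554" already present; 5 new (9, 4, 0, 8, 2)
  "95555842" → prefix "9555" already present; 4 new (5, 8, 4, 2)
Total nodes = 11 + 1 + 8 + 7 + 5 + 7 + 4 + 6 + 6 + 6 + 5 + 3 + 4 + 5 + 4 = 82

82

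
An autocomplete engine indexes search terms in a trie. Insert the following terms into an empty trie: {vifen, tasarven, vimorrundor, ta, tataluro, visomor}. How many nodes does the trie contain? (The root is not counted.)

33

Trie structure (* marks end of a word):
(root)
├─ t
│  └─ a *
│     ├─ s
│     │  └─ a
│     │     └─ r
│     │        └─ v
│     │           └─ e
│     │              └─ n *
│     └─ t
│        └─ a
│           └─ l
│              └─ u
│                 └─ r
│                    └─ o *
└─ v
   └─ i
      ├─ f
      │  └─ e
      │     └─ n *
      ├─ m
      │  └─ o
      │     └─ r
      │        └─ r
      │           └─ u
      │              └─ n
      │                 └─ d
      │                    └─ o
      │                       └─ r *
      └─ s
         └─ o
            └─ m
               └─ o
                  └─ r *
Counting every labelled node above: 33.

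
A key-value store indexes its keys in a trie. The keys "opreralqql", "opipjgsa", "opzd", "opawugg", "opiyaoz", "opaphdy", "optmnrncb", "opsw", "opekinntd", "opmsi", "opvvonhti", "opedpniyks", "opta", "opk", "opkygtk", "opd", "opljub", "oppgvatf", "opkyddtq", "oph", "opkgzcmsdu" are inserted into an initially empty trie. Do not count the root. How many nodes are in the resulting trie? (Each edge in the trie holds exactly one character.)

Count nodes per top-level branch (shared prefixes stored once):
  'o'-branch (opaphdy, opawugg, opd, opedpniyks, opekinntd, oph, opipjgsa, opiyaoz, opk, opkgzcmsdu, opkyddtq, opkygtk, opljub, opmsi, oppgvatf, opreralqql, opsw, opta, optmnrncb, opvvonhti, opzd): 93 nodes
Sum: 93

93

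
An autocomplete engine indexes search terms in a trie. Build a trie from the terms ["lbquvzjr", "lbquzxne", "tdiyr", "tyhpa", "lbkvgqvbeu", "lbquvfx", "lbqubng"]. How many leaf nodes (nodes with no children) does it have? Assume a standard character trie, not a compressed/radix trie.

7

A leaf is a node with no children — equivalently, the end of a word that is not a proper prefix of any other stored word.
Those words: "lbkvgqvbeu", "lbqubng", "lbquvfx", "lbquvzjr", "lbquzxne", "tdiyr", "tyhpa"
Leaf count: 7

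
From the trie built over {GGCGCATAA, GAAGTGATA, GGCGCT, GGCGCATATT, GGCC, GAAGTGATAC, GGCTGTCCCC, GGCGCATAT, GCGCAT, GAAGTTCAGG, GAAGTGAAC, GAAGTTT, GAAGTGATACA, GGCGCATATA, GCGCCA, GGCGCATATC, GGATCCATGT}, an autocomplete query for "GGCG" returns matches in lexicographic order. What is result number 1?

DFS of the "GGCG" subtree visits, in order: "GGCGCATAA", "GGCGCATAT", "GGCGCATATA", "GGCGCATATC", "GGCGCATATT", "GGCGCT"
The 1st is GGCGCATAA.

GGCGCATAA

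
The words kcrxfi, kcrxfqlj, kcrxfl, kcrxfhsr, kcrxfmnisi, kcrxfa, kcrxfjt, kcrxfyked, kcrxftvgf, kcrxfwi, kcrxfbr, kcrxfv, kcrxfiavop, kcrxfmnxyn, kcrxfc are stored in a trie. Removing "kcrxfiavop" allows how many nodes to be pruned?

4

Walk "kcrxfiavop" from the leaf back toward the root, removing each node that no remaining word uses.
The suffix "avop" (4 nodes) is used only by "kcrxfiavop"; "kcrxfi" is itself a stored word, so pruning stops there.
Nodes removed: 4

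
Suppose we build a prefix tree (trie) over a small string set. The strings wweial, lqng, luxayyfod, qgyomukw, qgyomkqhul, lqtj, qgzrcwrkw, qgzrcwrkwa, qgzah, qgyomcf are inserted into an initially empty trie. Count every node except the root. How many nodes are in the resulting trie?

Count nodes per top-level branch (shared prefixes stored once):
  'l'-branch (lqng, lqtj, luxayyfod): 14 nodes
  'q'-branch (qgyomcf, qgyomkqhul, qgyomukw, qgzah, qgzrcwrkw, qgzrcwrkwa): 25 nodes
  'w'-branch (wweial): 6 nodes
Sum: 45

45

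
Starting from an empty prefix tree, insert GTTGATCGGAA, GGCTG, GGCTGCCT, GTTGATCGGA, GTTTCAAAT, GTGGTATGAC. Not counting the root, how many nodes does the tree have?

Trace insertions, counting only characters that open a new branch:
  "GTTGATCGGAA" → 11 new (G, T, T, G, A, T, C, G, G, A, A)
  "GGCTG" → prefix "G" already present; 4 new (G, C, T, G)
  "GGCTGCCT" → prefix "GGCTG" already present; 3 new (C, C, T)
  "GTTGATCGGA" → prefix "GTTGATCGGA" already present; 0 new (none)
  "GTTTCAAAT" → prefix "GTT" already present; 6 new (T, C, A, A, A, T)
  "GTGGTATGAC" → prefix "GT" already present; 8 new (G, G, T, A, T, G, A, C)
Total nodes = 11 + 4 + 3 + 0 + 6 + 8 = 32

32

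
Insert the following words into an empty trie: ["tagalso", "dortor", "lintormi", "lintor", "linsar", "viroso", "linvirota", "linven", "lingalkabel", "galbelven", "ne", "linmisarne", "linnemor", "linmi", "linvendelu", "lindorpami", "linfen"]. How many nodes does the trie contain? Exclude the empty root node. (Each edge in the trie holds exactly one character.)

83

Count nodes per top-level branch (shared prefixes stored once):
  'd'-branch (dortor): 6 nodes
  'g'-branch (galbelven): 9 nodes
  'l'-branch (lindorpami, linfen, lingalkabel, linmi, linmisarne, linnemor, linsar, lintor, lintormi, linven, linvendelu, linvirota): 53 nodes
  'n'-branch (ne): 2 nodes
  't'-branch (tagalso): 7 nodes
  'v'-branch (viroso): 6 nodes
Sum: 83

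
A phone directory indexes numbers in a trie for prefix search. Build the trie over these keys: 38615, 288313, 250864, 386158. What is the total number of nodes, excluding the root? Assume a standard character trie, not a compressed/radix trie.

Trace insertions, counting only characters that open a new branch:
  "38615" → 5 new (3, 8, 6, 1, 5)
  "288313" → 6 new (2, 8, 8, 3, 1, 3)
  "250864" → prefix "2" already present; 5 new (5, 0, 8, 6, 4)
  "386158" → prefix "38615" already present; 1 new (8)
Total nodes = 5 + 6 + 5 + 1 = 17

17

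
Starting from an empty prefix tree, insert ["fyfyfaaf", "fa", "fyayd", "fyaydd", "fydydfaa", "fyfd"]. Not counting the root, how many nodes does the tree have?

20

Trace insertions, counting only characters that open a new branch:
  "fyfyfaaf" → 8 new (f, y, f, y, f, a, a, f)
  "fa" → prefix "f" already present; 1 new (a)
  "fyayd" → prefix "fy" already present; 3 new (a, y, d)
  "fyaydd" → prefix "fyayd" already present; 1 new (d)
  "fydydfaa" → prefix "fy" already present; 6 new (d, y, d, f, a, a)
  "fyfd" → prefix "fyf" already present; 1 new (d)
Total nodes = 8 + 1 + 3 + 1 + 6 + 1 = 20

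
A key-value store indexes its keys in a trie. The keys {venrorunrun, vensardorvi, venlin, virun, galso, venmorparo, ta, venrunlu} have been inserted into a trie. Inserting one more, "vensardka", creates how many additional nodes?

2

"vensard" is already a path in the trie; the remaining "ka" must be added.
New nodes needed: |"vensardka"| − 7 = 9 − 7 = 2.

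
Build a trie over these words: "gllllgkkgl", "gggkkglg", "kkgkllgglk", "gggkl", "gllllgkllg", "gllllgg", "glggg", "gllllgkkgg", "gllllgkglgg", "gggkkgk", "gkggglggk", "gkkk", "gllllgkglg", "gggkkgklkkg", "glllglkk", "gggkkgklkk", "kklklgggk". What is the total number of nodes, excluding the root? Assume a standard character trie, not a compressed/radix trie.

66

Insert word by word; a character creates a node only if that edge doesn't already exist:
  "gllllgkkgl" → 10 new (g, l, l, l, l, g, k, k, g, l)
  "gggkkglg" → prefix "g" already present; 7 new (g, g, k, k, g, l, g)
  "kkgkllgglk" → 10 new (k, k, g, k, l, l, g, g, l, k)
  "gggkl" → prefix "gggk" already present; 1 new (l)
  "gllllgkllg" → prefix "gllllgk" already present; 3 new (l, l, g)
  "gllllgg" → prefix "gllllg" already present; 1 new (g)
  "glggg" → prefix "gl" already present; 3 new (g, g, g)
  "gllllgkkgg" → prefix "gllllgkkg" already present; 1 new (g)
  "gllllgkglgg" → prefix "gllllgk" already present; 4 new (g, l, g, g)
  "gggkkgk" → prefix "gggkkg" already present; 1 new (k)
  "gkggglggk" → prefix "g" already present; 8 new (k, g, g, g, l, g, g, k)
  "gkkk" → prefix "gk" already present; 2 new (k, k)
  "gllllgkglg" → prefix "gllllgkglg" already present; 0 new (none)
  "gggkkgklkkg" → prefix "gggkkgk" already present; 4 new (l, k, k, g)
  "glllglkk" → prefix "glll" already present; 4 new (g, l, k, k)
  "gggkkgklkk" → prefix "gggkkgklkk" already present; 0 new (none)
  "kklklgggk" → prefix "kk" already present; 7 new (l, k, l, g, g, g, k)
Total nodes = 10 + 7 + 10 + 1 + 3 + 1 + 3 + 1 + 4 + 1 + 8 + 2 + 0 + 4 + 4 + 0 + 7 = 66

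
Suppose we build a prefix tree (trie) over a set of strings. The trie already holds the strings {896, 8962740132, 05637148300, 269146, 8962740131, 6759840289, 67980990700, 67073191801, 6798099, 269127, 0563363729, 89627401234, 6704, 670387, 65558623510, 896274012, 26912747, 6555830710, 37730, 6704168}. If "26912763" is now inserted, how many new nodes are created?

2

The longest prefix of "26912763" already in the trie is "269127" (length 6).
Each of the 2 remaining characters creates one node.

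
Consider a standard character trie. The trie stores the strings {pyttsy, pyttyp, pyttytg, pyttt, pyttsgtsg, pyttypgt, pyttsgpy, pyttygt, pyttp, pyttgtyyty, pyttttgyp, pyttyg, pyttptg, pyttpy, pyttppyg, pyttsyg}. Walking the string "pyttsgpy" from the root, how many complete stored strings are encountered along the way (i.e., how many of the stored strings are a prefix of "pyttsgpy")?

1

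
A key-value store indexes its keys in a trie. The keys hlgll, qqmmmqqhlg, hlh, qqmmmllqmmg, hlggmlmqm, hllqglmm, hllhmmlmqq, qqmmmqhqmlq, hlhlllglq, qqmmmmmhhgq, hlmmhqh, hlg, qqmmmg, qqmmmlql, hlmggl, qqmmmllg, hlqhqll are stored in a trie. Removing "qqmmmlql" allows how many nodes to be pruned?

2

Walk "qqmmmlql" from the leaf back toward the root, removing each node that no remaining word uses.
The suffix "ql" (2 nodes) is used only by "qqmmmlql"; the node for "qqmmml" still has the child "l", so pruning stops there.
Nodes removed: 2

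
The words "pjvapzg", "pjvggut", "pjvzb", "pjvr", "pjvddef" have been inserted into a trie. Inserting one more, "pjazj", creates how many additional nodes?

3

The longest prefix of "pjazj" already in the trie is "pj" (length 2).
Each of the 3 remaining characters creates one node.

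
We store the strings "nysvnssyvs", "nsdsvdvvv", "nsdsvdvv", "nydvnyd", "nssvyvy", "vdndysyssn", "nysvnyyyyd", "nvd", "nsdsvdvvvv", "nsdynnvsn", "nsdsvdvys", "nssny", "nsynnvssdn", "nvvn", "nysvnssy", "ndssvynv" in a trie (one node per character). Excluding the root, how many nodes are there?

73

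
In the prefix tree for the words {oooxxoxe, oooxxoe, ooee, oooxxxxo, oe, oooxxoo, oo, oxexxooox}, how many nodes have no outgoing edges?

Leaves are exactly the stored words that no other stored word extends.
Those words: "oe", "ooee", "oooxxoe", "oooxxoo", "oooxxoxe", "oooxxxxo", "oxexxooox"
Leaf count: 7

7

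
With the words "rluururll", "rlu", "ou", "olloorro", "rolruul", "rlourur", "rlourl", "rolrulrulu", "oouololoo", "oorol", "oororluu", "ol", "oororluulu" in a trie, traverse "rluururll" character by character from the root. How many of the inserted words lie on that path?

Walk "rluururll" from the root; an end-of-word marker is hit whenever a stored word is a prefix of "rluururll".
Prefixes of the query that are stored words: "rlu", "rluururll"
Count: 2

2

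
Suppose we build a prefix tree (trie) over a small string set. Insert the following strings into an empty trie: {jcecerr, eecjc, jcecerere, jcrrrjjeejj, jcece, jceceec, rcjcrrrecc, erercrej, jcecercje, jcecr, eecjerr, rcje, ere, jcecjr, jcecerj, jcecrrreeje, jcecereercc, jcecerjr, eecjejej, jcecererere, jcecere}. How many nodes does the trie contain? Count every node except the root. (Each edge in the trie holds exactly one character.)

Count nodes per top-level branch (shared prefixes stored once):
  'e'-branch (eecjc, eecjejej, eecjerr, ere, erercrej): 18 nodes
  'j'-branch (jcece, jceceec, jcecercje, jcecere, jcecereercc, jcecerere, jcecererere, jcecerj, jcecerjr, jcecerr, jcecjr, jcecr, jcecrrreeje, jcrrrjjeejj): 41 nodes
  'r'-branch (rcjcrrrecc, rcje): 11 nodes
Sum: 70

70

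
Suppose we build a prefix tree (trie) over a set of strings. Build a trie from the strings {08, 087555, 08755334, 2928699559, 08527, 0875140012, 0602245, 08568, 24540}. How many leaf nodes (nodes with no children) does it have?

8

Leaves are exactly the stored words that no other stored word extends.
Those words: "0602245", "08527", "08568", "0875140012", "08755334", "087555", "24540", "2928699559"
Leaf count: 8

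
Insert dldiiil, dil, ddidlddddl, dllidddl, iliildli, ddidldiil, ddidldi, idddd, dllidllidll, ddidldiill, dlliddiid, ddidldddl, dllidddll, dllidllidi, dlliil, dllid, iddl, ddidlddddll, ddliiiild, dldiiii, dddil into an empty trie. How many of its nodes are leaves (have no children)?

16

Leaves are exactly the stored words that no other stored word extends.
Those words: "dddil", "ddidlddddll", "ddidldddl", "ddidldiill", "ddliiiild", "dil", "dldiiii", "dldiiil", "dllidddll", "dlliddiid", "dllidllidi", "dllidllidll", "dlliil", "idddd", "iddl", "iliildli"
Leaf count: 16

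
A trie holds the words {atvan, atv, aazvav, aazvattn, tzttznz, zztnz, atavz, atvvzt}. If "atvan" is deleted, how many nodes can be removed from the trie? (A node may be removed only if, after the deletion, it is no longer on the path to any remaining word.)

After clearing the end-marker at "atvan", prune upward until reaching a node still needed by another word.
The suffix "an" (2 nodes) is used only by "atvan"; the node for "atv" still has the child "v", so pruning stops there.
Nodes removed: 2

2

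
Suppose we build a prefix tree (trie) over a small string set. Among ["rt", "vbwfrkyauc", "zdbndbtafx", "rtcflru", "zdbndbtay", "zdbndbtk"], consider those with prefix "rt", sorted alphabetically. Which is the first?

Words with prefix "rt", in lexicographic order: "rt", "rtcflru"
Position 1: rt

rt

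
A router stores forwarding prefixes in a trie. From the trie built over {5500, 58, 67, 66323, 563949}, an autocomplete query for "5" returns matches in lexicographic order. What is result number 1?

5500

DFS of the "5" subtree visits, in order: "5500", "563949", "58"
The 1st is 5500.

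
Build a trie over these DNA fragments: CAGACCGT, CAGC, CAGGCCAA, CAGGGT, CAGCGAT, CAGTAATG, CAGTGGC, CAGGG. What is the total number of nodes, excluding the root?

27

Count nodes per top-level branch (shared prefixes stored once):
  'C'-branch (CAGACCGT, CAGC, CAGCGAT, CAGGCCAA, CAGGG, CAGGGT, CAGTAATG, CAGTGGC): 27 nodes
Sum: 27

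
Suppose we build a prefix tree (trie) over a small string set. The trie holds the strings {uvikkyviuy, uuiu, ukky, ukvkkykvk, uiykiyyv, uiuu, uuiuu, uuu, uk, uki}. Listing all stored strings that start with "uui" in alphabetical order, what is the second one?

Filter for "uui…" and sort: "uuiu", "uuiuu"
The 2nd is uuiuu.

uuiuu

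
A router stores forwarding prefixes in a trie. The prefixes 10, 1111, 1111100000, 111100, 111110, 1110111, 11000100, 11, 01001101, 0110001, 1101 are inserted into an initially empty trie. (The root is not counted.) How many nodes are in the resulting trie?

Count nodes per top-level branch (shared prefixes stored once):
  '0'-branch (01001101, 0110001): 13 nodes
  '1'-branch (10, 11, 11000100, 1101, 1110111, 1111, 111100, 111110, 1111100000): 24 nodes
Sum: 37

37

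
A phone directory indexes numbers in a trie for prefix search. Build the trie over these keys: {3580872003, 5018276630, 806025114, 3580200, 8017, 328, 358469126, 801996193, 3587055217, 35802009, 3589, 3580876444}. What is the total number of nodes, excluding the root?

61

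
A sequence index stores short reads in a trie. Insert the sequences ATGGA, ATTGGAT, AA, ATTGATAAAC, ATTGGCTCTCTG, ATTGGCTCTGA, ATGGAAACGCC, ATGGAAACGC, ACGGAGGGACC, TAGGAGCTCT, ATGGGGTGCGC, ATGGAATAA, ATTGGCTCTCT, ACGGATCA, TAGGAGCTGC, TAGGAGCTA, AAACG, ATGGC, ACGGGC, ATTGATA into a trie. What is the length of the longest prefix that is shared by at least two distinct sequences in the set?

11

Equivalently: take the maximum, over all pairs, of their longest common prefix length.
"ATTGGCTCTCT" and "ATTGGCTCTCTG" agree on "ATTGGCTCTCT" (11 characters) before diverging; nothing deeper is shared.
Longest shared-prefix length: 11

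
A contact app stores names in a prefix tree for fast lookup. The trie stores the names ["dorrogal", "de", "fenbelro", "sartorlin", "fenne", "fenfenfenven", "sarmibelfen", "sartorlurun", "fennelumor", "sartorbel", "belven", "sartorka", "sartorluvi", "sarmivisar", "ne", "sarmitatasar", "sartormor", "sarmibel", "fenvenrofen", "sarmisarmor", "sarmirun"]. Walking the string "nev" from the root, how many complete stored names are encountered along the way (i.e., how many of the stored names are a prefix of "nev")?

1

Walk "nev" from the root; an end-of-word marker is hit whenever a stored word is a prefix of "nev".
Prefixes of the query that are stored words: "ne"
Count: 1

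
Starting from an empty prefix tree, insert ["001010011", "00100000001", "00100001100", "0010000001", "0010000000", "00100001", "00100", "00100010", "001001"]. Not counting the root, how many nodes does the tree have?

24

Count nodes per top-level branch (shared prefixes stored once):
  '0'-branch (00100, 0010000000, 00100000001, 0010000001, 00100001, 00100001100, 00100010, 001001, 001010011): 24 nodes
Sum: 24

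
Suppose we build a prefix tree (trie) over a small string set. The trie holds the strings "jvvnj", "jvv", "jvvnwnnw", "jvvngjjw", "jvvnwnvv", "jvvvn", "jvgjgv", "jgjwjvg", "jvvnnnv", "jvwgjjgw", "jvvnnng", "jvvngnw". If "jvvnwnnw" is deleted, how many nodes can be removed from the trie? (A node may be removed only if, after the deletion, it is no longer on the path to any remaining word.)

A node on "jvvnwnnw"'s path can go only if nothing else ends at it or branches off below it.
The suffix "nw" (2 nodes) is used only by "jvvnwnnw"; the node for "jvvnwn" still has the child "v", so pruning stops there.
Nodes removed: 2

2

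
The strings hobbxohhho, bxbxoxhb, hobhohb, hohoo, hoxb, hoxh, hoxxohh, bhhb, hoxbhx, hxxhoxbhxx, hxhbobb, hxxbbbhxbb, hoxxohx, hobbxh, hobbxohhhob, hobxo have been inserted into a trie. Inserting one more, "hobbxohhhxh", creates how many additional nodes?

"hobbxohhh" is already a path in the trie; the remaining "xh" must be added.
Each of the 2 remaining characters creates one node.

2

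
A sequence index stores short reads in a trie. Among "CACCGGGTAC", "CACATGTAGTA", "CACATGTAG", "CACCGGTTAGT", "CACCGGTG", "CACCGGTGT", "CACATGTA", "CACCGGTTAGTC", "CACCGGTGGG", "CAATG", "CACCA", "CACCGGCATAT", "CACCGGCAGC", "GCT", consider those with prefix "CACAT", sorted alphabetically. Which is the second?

Words with prefix "CACAT", in lexicographic order: "CACATGTA", "CACATGTAG", "CACATGTAGTA"
Position 2: CACATGTAG

CACATGTAG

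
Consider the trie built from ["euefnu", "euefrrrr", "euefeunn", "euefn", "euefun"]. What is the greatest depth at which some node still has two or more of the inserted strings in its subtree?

Look for the deepest trie node that still has at least two words in its subtree.
"euefn" and "euefnu" agree on "euefn" (5 characters) before diverging; nothing deeper is shared.
Longest shared-prefix length: 5

5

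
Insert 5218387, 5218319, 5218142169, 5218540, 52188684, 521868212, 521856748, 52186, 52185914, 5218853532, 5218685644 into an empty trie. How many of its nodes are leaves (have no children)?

10

Leaves are exactly the stored words that no other stored word extends.
Those words: "5218142169", "5218319", "5218387", "5218540", "521856748", "52185914", "521868212", "5218685644", "5218853532", "52188684"
Leaf count: 10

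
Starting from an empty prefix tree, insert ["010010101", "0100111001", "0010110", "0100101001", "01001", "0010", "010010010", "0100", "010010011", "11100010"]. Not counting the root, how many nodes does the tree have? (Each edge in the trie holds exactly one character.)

For each word, the new-node count is its length minus the longest prefix already in the trie:
  "010010101" → 9 new (0, 1, 0, 0, 1, 0, 1, 0, 1)
  "0100111001" → prefix "01001" already present; 5 new (1, 1, 0, 0, 1)
  "0010110" → prefix "0" already present; 6 new (0, 1, 0, 1, 1, 0)
  "0100101001" → prefix "01001010" already present; 2 new (0, 1)
  "01001" → prefix "01001" already present; 0 new (none)
  "0010" → prefix "0010" already present; 0 new (none)
  "010010010" → prefix "010010" already present; 3 new (0, 1, 0)
  "0100" → prefix "0100" already present; 0 new (none)
  "010010011" → prefix "01001001" already present; 1 new (1)
  "11100010" → 8 new (1, 1, 1, 0, 0, 0, 1, 0)
Total nodes = 9 + 5 + 6 + 2 + 0 + 0 + 3 + 0 + 1 + 8 = 34

34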